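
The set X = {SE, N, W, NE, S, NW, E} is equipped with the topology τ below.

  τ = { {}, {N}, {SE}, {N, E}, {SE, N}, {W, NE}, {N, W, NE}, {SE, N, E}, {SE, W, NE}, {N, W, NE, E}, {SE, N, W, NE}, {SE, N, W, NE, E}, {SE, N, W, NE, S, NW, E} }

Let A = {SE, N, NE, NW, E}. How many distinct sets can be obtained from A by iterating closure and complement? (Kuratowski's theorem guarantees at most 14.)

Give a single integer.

8

X∖A={W, S}, int(X∖A)={}, hence cl(A)={SE, N, W, NE, S, NW, E}
Orbit (k=closure, c=complement):
  1. A     = {SE, N, NE, NW, E}
  2. kA    = {SE, N, W, NE, S, NW, E}
  3. cA    = {W, S}
  4. ckA   = {}
  5. kcA   = {W, NE, S, NW}
  6. ckcA  = {SE, N, E}
  7. kckcA = {SE, N, S, NW, E}
  8. ckckcA = {W, NE}
(closed under both — stop)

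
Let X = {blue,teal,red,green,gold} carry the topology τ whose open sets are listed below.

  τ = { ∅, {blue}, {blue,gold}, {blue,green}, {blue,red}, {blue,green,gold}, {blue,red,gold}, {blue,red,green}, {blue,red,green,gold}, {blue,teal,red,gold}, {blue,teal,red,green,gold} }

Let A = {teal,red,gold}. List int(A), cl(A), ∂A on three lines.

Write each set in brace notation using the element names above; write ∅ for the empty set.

opens ⊆ A: ∅; union → int = ∅
complement {blue,green}; its interior {blue,green}; cl(A) = X∖{blue,green} = {teal,red,gold}
boundary = {teal,red,gold} ∖ ∅ = {teal,red,gold}

int(A) = ∅
cl(A)  = {teal,red,gold}
∂A     = {teal,red,gold}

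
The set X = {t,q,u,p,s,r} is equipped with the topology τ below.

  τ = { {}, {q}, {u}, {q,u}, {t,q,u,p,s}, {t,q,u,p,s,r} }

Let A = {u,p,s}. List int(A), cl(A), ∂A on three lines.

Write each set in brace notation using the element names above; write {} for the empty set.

int(A) = {u}
cl(A)  = {t,u,p,s,r}
∂A     = {t,p,s,r}

interior: largest open inside A is {u} (from {}, {u})
cl via duality: int({t,q,r}) = {q}, so X∖{q} = {t,u,p,s,r}
cl∖int = {t,p,s,r}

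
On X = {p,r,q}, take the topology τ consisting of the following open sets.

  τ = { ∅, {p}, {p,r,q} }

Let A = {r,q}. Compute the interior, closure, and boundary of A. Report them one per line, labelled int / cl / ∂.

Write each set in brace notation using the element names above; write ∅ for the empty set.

int(A) = ∅
cl(A)  = {r,q}
∂A     = {r,q}

open subsets of A: ∅; so int(A) = ∅
closure: X∖int(X∖A) = X∖{p} = {r,q}
∂A = {r,q} minus ∅ = {r,q}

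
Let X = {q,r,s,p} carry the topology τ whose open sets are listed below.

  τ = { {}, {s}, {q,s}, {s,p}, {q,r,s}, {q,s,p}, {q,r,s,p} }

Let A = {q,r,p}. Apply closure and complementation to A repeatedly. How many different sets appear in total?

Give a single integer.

cl via duality: int({s}) = {s}, so X∖{s} = {q,r,p}
Write k for closure, c for complement:
  1. A     = {q,r,p}
  2. cA    = {s}
  3. kcA   = {q,r,s,p}
  4. ckcA  = {}
applying k or c yields no new set

4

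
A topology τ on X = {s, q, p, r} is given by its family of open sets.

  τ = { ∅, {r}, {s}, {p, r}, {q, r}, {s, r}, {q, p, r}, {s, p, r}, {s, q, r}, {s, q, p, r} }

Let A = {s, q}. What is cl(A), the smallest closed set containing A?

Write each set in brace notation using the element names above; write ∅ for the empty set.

X∖A={p, r}, int(X∖A)={p, r}, hence cl(A)={s, q}

{s, q}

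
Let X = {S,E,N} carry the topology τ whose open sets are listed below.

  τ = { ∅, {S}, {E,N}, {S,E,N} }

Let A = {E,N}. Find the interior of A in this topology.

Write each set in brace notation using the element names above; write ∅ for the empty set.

{E,N}

interior: largest open inside A is {E,N} (from ∅, {E,N})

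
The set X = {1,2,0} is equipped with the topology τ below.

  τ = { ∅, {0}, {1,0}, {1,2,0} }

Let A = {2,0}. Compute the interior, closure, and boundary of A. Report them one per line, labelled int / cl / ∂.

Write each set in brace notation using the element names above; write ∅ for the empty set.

open subsets of A: ∅, {0}; so int(A) = {0}
closure: X∖int(X∖A) = X∖∅ = {1,2,0}
∂A = {1,2,0} minus {0} = {1,2}

int(A) = {0}
cl(A)  = {1,2,0}
∂A     = {1,2}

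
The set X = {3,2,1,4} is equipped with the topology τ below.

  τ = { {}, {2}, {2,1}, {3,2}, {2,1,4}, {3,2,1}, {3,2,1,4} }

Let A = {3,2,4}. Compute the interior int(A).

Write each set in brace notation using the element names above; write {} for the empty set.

U open, U⊆A: {}, {2}, {3,2}. int(A) = ⋃ = {3,2}

{3,2}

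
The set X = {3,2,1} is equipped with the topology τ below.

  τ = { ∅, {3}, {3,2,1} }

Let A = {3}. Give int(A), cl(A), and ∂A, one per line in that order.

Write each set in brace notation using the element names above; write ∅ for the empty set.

opens ⊆ A: ∅, {3}; union → int = {3}
complement {2,1}; its interior ∅; cl(A) = X∖∅ = {3,2,1}
boundary = {3,2,1} ∖ {3} = {2,1}

int(A) = {3}
cl(A)  = {3,2,1}
∂A     = {2,1}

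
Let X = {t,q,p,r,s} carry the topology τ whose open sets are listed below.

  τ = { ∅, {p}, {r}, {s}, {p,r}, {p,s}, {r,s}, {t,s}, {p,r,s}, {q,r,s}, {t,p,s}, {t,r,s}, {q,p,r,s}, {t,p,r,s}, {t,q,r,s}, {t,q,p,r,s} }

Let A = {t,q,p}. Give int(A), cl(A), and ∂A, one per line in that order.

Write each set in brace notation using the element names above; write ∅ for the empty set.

U open, U⊆A: ∅, {p}. int(A) = ⋃ = {p}
X∖A={r,s}, int(X∖A)={r,s}, hence cl(A)={t,q,p}
∂A: remove int from cl → {t,q}

int(A) = {p}
cl(A)  = {t,q,p}
∂A     = {t,q}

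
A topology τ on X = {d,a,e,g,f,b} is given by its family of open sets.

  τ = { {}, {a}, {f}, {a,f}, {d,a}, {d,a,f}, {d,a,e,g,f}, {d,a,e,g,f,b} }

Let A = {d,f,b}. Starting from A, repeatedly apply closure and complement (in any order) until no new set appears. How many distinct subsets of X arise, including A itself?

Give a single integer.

8

cl via duality: int({a,e,g}) = {a}, so X∖{a} = {d,e,g,f,b}
Write k for closure, c for complement:
  1. A     = {d,f,b}
  2. kA    = {d,e,g,f,b}
  3. cA    = {a,e,g}
  4. ckA   = {a}
  5. kcA   = {d,a,e,g,b}
  6. ckcA  = {f}
  7. kckcA = {e,g,f,b}
  8. ckckcA = {d,a}
applying k or c yields no new set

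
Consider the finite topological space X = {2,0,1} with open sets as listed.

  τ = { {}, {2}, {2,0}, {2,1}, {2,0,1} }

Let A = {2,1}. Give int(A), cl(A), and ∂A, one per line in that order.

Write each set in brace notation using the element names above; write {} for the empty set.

int(A) = {2,1}
cl(A)  = {2,0,1}
∂A     = {0}

open subsets of A: {}, {2}, {2,1}; so int(A) = {2,1}
closure: X∖int(X∖A) = X∖{} = {2,0,1}
∂A = {2,0,1} minus {2,1} = {0}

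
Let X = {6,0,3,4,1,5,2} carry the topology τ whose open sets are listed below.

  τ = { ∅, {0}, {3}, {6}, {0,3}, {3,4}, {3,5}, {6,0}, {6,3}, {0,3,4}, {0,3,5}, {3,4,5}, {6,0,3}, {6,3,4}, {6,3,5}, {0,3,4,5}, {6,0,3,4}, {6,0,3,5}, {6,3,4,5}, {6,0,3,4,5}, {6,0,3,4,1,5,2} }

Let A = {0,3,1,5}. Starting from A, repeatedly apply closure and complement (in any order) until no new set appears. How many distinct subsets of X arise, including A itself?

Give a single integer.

8

X∖A={6,4,2}, int(X∖A)={6}, hence cl(A)={0,3,4,1,5,2}
Orbit (k=closure, c=complement):
  1. A     = {0,3,1,5}
  2. kA    = {0,3,4,1,5,2}
  3. cA    = {6,4,2}
  4. ckA   = {6}
  5. kcA   = {6,4,1,2}
  6. kckA  = {6,1,2}
  7. ckcA  = {0,3,5}
  8. ckckA = {0,3,4,5}
(closed under both — stop)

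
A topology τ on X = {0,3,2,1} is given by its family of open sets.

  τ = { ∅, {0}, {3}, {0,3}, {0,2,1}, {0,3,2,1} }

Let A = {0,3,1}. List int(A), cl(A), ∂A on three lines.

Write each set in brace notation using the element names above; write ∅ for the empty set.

int(A) = {0,3}
cl(A)  = {0,3,2,1}
∂A     = {2,1}

open subsets of A: ∅, {3}, {0}, {0,3}; so int(A) = {0,3}
closure: X∖int(X∖A) = X∖∅ = {0,3,2,1}
∂A = {0,3,2,1} minus {0,3} = {2,1}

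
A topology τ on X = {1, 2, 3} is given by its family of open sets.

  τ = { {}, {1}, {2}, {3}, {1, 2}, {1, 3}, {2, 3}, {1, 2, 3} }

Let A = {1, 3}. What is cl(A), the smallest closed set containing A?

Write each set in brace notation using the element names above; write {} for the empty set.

{1, 3}

X∖A={2}, int(X∖A)={2}, hence cl(A)={1, 3}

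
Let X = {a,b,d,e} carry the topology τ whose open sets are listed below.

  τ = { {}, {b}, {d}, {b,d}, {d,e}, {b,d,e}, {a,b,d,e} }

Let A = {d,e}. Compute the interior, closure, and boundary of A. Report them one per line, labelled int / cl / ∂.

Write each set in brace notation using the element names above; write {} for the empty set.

int(A) = {d,e}
cl(A)  = {a,d,e}
∂A     = {a}

interior: largest open inside A is {d,e} (from {}, {d}, {d,e})
cl via duality: int({a,b}) = {b}, so X∖{b} = {a,d,e}
cl∖int = {a}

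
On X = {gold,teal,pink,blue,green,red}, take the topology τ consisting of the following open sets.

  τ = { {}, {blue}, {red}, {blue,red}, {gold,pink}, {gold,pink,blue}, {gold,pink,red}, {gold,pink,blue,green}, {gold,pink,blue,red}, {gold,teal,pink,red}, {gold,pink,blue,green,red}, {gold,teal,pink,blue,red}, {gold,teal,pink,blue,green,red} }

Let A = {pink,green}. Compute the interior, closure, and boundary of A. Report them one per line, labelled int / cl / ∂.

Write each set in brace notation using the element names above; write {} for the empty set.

U open, U⊆A: {}. int(A) = ⋃ = {}
X∖A={gold,teal,blue,red}, int(X∖A)={blue,red}, hence cl(A)={gold,teal,pink,green}
∂A: remove int from cl → {gold,teal,pink,green}

int(A) = {}
cl(A)  = {gold,teal,pink,green}
∂A     = {gold,teal,pink,green}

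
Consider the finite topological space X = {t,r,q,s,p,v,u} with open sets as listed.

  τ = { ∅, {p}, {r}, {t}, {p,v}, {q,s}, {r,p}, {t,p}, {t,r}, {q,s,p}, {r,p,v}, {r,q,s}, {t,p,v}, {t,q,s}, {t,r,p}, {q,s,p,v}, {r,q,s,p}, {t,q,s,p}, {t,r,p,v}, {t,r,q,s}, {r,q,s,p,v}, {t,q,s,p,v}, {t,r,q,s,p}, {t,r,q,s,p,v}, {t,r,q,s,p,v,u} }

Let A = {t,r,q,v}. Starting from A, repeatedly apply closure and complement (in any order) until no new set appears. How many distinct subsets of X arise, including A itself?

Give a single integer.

12

complement {s,p,u}; its interior {p}; cl(A) = X∖{p} = {t,r,q,s,v,u}
With k = closure, c = complement:
  1. A     = {t,r,q,v}
  2. kA    = {t,r,q,s,v,u}
  3. cA    = {s,p,u}
  4. ckA   = {p}
  5. kcA   = {q,s,p,v,u}
  6. kckA  = {p,v,u}
  7. ckcA  = {t,r}
  8. ckckA = {t,r,q,s}
  9. kckcA = {t,r,u}
  10. kckckA = {t,r,q,s,u}
  11. ckckcA = {q,s,p,v}
  12. ckckckA = {p,v}
k, c of each give nothing new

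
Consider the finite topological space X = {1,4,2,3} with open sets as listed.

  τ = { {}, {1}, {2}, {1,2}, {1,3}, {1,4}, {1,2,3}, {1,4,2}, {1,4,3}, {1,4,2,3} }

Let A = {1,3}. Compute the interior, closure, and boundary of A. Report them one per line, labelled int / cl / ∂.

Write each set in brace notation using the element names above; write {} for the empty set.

int(A) = {1,3}
cl(A)  = {1,4,3}
∂A     = {4}

open subsets of A: {}, {1}, {1,3}; so int(A) = {1,3}
closure: X∖int(X∖A) = X∖{2} = {1,4,3}
∂A = {1,4,3} minus {1,3} = {4}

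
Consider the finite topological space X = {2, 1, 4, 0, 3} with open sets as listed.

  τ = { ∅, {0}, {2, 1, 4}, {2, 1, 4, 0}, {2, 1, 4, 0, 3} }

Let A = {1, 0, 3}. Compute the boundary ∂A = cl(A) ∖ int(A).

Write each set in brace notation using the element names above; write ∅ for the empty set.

{2, 1, 4, 3}

opens ⊆ A: ∅, {0}; union → int = {0}
complement {2, 4}; its interior ∅; cl(A) = X∖∅ = {2, 1, 4, 0, 3}
boundary = {2, 1, 4, 0, 3} ∖ {0} = {2, 1, 4, 3}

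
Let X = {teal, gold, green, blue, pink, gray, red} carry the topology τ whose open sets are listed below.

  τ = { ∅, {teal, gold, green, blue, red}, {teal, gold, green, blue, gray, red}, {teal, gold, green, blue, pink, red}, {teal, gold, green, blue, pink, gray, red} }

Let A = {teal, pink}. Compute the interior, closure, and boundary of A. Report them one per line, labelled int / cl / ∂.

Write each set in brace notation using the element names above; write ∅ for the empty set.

open subsets of A: ∅; so int(A) = ∅
closure: X∖int(X∖A) = X∖∅ = {teal, gold, green, blue, pink, gray, red}
∂A = {teal, gold, green, blue, pink, gray, red} minus ∅ = {teal, gold, green, blue, pink, gray, red}

int(A) = ∅
cl(A)  = {teal, gold, green, blue, pink, gray, red}
∂A     = {teal, gold, green, blue, pink, gray, red}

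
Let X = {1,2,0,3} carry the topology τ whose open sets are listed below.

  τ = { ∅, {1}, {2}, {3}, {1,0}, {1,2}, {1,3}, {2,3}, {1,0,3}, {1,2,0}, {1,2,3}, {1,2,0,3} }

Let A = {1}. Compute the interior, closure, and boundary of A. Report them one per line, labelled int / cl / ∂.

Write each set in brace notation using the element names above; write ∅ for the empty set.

int(A) = {1}
cl(A)  = {1,0}
∂A     = {0}

U open, U⊆A: ∅, {1}. int(A) = ⋃ = {1}
X∖A={2,0,3}, int(X∖A)={2,3}, hence cl(A)={1,0}
∂A: remove int from cl → {0}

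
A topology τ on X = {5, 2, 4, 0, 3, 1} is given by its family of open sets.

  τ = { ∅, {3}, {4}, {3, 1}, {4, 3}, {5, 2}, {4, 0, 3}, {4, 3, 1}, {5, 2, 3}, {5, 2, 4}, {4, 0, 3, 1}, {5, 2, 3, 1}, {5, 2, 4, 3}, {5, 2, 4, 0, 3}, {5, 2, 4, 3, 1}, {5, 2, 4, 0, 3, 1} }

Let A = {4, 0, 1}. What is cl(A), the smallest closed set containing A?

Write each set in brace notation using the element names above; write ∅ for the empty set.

{4, 0, 1}

complement {5, 2, 3}; its interior {5, 2, 3}; cl(A) = X∖{5, 2, 3} = {4, 0, 1}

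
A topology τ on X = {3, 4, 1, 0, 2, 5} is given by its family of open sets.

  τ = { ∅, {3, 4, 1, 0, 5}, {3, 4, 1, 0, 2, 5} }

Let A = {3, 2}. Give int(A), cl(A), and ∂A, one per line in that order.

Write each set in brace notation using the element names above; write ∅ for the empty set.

int(A) = ∅
cl(A)  = {3, 4, 1, 0, 2, 5}
∂A     = {3, 4, 1, 0, 2, 5}

opens ⊆ A: ∅; union → int = ∅
complement {4, 1, 0, 5}; its interior ∅; cl(A) = X∖∅ = {3, 4, 1, 0, 2, 5}
boundary = {3, 4, 1, 0, 2, 5} ∖ ∅ = {3, 4, 1, 0, 2, 5}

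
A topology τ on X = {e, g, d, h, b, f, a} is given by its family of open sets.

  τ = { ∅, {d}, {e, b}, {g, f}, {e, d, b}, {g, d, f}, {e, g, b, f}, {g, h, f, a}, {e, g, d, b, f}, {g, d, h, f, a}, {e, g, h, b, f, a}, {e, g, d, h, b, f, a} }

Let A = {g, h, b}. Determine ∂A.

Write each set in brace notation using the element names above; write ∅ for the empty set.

{e, g, h, b, f, a}

interior: largest open inside A is ∅ (from ∅)
cl via duality: int({e, d, f, a}) = {d}, so X∖{d} = {e, g, h, b, f, a}
cl∖int = {e, g, h, b, f, a}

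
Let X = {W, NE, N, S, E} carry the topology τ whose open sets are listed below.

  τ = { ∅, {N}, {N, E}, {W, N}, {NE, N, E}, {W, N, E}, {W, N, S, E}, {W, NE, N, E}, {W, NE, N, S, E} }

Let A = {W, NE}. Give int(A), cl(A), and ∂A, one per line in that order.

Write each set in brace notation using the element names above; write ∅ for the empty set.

interior: largest open inside A is ∅ (from ∅)
cl via duality: int({N, S, E}) = {N, E}, so X∖{N, E} = {W, NE, S}
cl∖int = {W, NE, S}

int(A) = ∅
cl(A)  = {W, NE, S}
∂A     = {W, NE, S}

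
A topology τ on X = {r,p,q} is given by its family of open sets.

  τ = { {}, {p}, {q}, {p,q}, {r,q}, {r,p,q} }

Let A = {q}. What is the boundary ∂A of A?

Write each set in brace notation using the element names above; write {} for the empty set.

interior: largest open inside A is {q} (from {}, {q})
cl via duality: int({r,p}) = {p}, so X∖{p} = {r,q}
cl∖int = {r}

{r}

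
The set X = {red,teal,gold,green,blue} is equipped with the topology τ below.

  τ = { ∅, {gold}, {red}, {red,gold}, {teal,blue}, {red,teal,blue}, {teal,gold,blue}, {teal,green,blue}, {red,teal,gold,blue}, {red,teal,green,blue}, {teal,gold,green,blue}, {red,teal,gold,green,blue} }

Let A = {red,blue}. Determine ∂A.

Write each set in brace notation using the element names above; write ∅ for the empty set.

{teal,green,blue}

opens ⊆ A: ∅, {red}; union → int = {red}
complement {teal,gold,green}; its interior {gold}; cl(A) = X∖{gold} = {red,teal,green,blue}
boundary = {red,teal,green,blue} ∖ {red} = {teal,green,blue}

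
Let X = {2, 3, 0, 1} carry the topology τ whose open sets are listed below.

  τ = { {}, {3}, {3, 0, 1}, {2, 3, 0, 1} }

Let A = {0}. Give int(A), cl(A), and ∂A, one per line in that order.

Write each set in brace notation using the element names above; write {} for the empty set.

int(A) = {}
cl(A)  = {2, 0, 1}
∂A     = {2, 0, 1}

U open, U⊆A: {}. int(A) = ⋃ = {}
X∖A={2, 3, 1}, int(X∖A)={3}, hence cl(A)={2, 0, 1}
∂A: remove int from cl → {2, 0, 1}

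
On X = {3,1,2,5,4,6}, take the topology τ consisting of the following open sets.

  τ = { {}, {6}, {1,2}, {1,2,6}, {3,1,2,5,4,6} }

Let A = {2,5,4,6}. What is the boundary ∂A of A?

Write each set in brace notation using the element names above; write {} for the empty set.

{3,1,2,5,4}

opens ⊆ A: {}, {6}; union → int = {6}
complement {3,1}; its interior {}; cl(A) = X∖{} = {3,1,2,5,4,6}
boundary = {3,1,2,5,4,6} ∖ {6} = {3,1,2,5,4}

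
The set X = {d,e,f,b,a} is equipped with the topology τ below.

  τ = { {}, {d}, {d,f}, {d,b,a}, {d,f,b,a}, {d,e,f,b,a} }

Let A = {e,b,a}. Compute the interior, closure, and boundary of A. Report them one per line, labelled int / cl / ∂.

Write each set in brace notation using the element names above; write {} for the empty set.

open subsets of A: {}; so int(A) = {}
closure: X∖int(X∖A) = X∖{d,f} = {e,b,a}
∂A = {e,b,a} minus {} = {e,b,a}

int(A) = {}
cl(A)  = {e,b,a}
∂A     = {e,b,a}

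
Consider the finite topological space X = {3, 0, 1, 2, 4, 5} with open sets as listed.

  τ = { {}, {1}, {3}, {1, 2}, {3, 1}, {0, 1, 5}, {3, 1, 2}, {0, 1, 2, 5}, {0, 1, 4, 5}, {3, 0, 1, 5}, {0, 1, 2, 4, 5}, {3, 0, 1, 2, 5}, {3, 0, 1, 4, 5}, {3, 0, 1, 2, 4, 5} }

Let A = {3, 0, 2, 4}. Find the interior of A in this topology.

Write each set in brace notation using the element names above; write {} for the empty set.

opens ⊆ A: {}, {3}; union → int = {3}

{3}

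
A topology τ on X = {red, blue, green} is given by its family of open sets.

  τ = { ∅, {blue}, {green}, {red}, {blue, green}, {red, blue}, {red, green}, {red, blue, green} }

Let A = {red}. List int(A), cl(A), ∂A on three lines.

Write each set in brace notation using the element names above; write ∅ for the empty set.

open subsets of A: ∅, {red}; so int(A) = {red}
closure: X∖int(X∖A) = X∖{blue, green} = {red}
∂A = {red} minus {red} = ∅

int(A) = {red}
cl(A)  = {red}
∂A     = ∅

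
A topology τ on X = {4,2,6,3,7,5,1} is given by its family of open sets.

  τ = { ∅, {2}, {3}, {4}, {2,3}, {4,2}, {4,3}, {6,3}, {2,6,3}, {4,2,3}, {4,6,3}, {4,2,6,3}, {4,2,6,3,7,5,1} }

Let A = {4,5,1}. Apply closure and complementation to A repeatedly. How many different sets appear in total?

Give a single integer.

X∖A={2,6,3,7}, int(X∖A)={2,6,3}, hence cl(A)={4,7,5,1}
Orbit (k=closure, c=complement):
  1. A     = {4,5,1}
  2. kA    = {4,7,5,1}
  3. cA    = {2,6,3,7}
  4. ckA   = {2,6,3}
  5. kcA   = {2,6,3,7,5,1}
  6. ckcA  = {4}
(closed under both — stop)

6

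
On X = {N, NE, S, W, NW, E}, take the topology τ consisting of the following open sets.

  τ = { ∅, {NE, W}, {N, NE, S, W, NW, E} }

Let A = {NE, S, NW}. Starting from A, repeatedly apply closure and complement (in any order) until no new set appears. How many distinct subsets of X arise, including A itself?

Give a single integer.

complement {N, W, E}; its interior ∅; cl(A) = X∖∅ = {N, NE, S, W, NW, E}
With k = closure, c = complement:
  1. A     = {NE, S, NW}
  2. kA    = {N, NE, S, W, NW, E}
  3. cA    = {N, W, E}
  4. ckA   = ∅
k, c of each give nothing new

4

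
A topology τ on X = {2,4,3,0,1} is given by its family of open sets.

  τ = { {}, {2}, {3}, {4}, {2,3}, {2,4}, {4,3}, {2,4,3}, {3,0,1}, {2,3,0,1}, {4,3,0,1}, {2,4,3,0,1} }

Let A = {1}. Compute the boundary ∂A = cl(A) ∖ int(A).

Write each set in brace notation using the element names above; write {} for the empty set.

{0,1}

open subsets of A: {}; so int(A) = {}
closure: X∖int(X∖A) = X∖{2,4,3} = {0,1}
∂A = {0,1} minus {} = {0,1}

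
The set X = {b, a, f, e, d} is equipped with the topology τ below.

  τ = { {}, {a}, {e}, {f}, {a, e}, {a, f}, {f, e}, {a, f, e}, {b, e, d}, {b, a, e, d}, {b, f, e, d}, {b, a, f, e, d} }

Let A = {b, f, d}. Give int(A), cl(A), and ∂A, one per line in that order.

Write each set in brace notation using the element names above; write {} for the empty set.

int(A) = {f}
cl(A)  = {b, f, d}
∂A     = {b, d}

open subsets of A: {}, {f}; so int(A) = {f}
closure: X∖int(X∖A) = X∖{a, e} = {b, f, d}
∂A = {b, f, d} minus {f} = {b, d}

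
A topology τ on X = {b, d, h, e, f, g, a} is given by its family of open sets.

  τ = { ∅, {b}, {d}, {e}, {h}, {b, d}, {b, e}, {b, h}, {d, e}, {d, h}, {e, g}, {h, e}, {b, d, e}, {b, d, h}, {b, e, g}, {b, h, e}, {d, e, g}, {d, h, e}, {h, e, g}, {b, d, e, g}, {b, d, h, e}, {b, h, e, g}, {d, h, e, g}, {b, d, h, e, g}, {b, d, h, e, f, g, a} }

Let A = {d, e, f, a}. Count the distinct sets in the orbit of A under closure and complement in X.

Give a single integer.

X∖A={b, h, g}, int(X∖A)={b, h}, hence cl(A)={d, e, f, g, a}
Orbit (k=closure, c=complement):
  1. A     = {d, e, f, a}
  2. kA    = {d, e, f, g, a}
  3. cA    = {b, h, g}
  4. ckA   = {b, h}
  5. kcA   = {b, h, f, g, a}
  6. kckA  = {b, h, f, a}
  7. ckcA  = {d, e}
  8. ckckA = {d, e, g}
(closed under both — stop)

8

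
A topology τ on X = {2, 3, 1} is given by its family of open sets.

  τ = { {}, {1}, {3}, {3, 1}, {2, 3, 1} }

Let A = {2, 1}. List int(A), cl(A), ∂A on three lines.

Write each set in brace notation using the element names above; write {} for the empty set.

U open, U⊆A: {}, {1}. int(A) = ⋃ = {1}
X∖A={3}, int(X∖A)={3}, hence cl(A)={2, 1}
∂A: remove int from cl → {2}

int(A) = {1}
cl(A)  = {2, 1}
∂A     = {2}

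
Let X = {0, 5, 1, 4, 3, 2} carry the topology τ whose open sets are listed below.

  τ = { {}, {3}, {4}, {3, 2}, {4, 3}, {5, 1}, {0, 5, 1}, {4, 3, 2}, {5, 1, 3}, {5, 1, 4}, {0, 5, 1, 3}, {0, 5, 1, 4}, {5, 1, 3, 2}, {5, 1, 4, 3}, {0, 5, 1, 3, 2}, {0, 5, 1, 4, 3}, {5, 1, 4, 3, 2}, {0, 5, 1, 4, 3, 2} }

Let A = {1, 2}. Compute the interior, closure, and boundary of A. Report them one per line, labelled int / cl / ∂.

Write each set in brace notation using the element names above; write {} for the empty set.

open subsets of A: {}; so int(A) = {}
closure: X∖int(X∖A) = X∖{4, 3} = {0, 5, 1, 2}
∂A = {0, 5, 1, 2} minus {} = {0, 5, 1, 2}

int(A) = {}
cl(A)  = {0, 5, 1, 2}
∂A     = {0, 5, 1, 2}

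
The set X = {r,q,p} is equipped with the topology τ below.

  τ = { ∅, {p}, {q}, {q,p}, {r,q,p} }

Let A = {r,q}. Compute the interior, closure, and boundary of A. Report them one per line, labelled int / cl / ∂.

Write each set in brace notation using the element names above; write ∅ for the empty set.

int(A) = {q}
cl(A)  = {r,q}
∂A     = {r}

interior: largest open inside A is {q} (from ∅, {q})
cl via duality: int({p}) = {p}, so X∖{p} = {r,q}
cl∖int = {r}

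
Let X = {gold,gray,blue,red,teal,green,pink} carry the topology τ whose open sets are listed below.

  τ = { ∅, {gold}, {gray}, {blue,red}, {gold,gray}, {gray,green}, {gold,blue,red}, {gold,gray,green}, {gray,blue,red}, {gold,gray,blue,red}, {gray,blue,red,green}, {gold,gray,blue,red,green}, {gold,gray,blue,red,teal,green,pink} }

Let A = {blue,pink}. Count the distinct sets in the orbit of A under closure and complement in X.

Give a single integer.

8

closure: X∖int(X∖A) = X∖{gold,gray,green} = {blue,red,teal,pink}
Let k=closure and c=complement:
  1. A     = {blue,pink}
  2. kA    = {blue,red,teal,pink}
  3. cA    = {gold,gray,red,teal,green}
  4. ckA   = {gold,gray,green}
  5. kcA   = {gold,gray,blue,red,teal,green,pink}
  6. kckA  = {gold,gray,teal,green,pink}
  7. ckcA  = ∅
  8. ckckA = {blue,red}
— saturated at 8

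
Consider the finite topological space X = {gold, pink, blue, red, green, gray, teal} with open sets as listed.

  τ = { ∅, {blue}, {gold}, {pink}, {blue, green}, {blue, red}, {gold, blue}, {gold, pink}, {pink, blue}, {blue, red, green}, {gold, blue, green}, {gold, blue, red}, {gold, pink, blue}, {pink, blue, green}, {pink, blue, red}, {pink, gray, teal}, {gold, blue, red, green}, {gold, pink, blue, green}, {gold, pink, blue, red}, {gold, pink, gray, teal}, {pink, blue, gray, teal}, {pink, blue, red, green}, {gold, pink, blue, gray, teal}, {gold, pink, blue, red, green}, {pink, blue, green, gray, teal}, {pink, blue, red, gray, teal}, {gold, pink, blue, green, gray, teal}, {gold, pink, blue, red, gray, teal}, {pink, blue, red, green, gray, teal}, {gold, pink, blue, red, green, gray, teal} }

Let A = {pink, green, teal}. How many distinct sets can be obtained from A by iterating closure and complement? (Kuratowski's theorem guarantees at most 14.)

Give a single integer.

8

cl via duality: int({gold, blue, red, gray}) = {gold, blue, red}, so X∖{gold, blue, red} = {pink, green, gray, teal}
Write k for closure, c for complement:
  1. A     = {pink, green, teal}
  2. kA    = {pink, green, gray, teal}
  3. cA    = {gold, blue, red, gray}
  4. ckA   = {gold, blue, red}
  5. kcA   = {gold, blue, red, green, gray, teal}
  6. kckA  = {gold, blue, red, green}
  7. ckcA  = {pink}
  8. ckckA = {pink, gray, teal}
applying k or c yields no new set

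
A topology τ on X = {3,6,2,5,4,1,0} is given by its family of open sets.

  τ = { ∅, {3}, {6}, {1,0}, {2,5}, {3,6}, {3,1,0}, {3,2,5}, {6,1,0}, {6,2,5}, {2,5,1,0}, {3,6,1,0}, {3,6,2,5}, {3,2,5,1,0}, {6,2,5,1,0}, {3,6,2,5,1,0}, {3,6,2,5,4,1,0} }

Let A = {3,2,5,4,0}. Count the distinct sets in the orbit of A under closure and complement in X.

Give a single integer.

10

closure: X∖int(X∖A) = X∖{6} = {3,2,5,4,1,0}
Let k=closure and c=complement:
  1. A     = {3,2,5,4,0}
  2. kA    = {3,2,5,4,1,0}
  3. cA    = {6,1}
  4. ckA   = {6}
  5. kcA   = {6,4,1,0}
  6. kckA  = {6,4}
  7. ckcA  = {3,2,5}
  8. ckckA = {3,2,5,1,0}
  9. kckcA = {3,2,5,4}
  10. ckckcA = {6,1,0}
— saturated at 10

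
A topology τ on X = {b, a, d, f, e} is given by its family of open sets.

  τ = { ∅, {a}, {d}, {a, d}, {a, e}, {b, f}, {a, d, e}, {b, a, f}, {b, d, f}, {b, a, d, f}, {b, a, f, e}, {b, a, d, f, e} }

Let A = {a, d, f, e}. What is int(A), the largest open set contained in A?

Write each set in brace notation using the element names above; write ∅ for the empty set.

{a, d, e}

opens ⊆ A: ∅, {d}, {a}, {a, e}, {a, d}, {a, d, e}; union → int = {a, d, e}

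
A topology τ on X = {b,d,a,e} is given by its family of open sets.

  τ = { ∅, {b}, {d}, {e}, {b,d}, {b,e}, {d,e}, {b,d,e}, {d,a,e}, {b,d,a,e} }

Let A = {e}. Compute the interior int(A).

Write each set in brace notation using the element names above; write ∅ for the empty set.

{e}

interior: largest open inside A is {e} (from ∅, {e})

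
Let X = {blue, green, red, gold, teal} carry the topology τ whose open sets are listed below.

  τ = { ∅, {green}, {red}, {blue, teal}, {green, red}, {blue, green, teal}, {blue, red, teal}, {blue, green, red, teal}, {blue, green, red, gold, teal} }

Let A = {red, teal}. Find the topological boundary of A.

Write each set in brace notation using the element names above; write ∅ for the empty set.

open subsets of A: ∅, {red}; so int(A) = {red}
closure: X∖int(X∖A) = X∖{green} = {blue, red, gold, teal}
∂A = {blue, red, gold, teal} minus {red} = {blue, gold, teal}

{blue, gold, teal}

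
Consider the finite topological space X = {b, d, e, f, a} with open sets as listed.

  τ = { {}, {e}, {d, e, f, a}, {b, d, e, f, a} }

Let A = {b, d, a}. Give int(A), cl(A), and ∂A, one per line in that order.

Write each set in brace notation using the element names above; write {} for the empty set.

U open, U⊆A: {}. int(A) = ⋃ = {}
X∖A={e, f}, int(X∖A)={e}, hence cl(A)={b, d, f, a}
∂A: remove int from cl → {b, d, f, a}

int(A) = {}
cl(A)  = {b, d, f, a}
∂A     = {b, d, f, a}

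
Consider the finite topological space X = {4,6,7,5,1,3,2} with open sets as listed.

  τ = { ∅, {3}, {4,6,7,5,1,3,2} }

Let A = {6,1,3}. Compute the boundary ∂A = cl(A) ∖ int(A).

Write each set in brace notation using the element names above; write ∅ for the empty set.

opens ⊆ A: ∅, {3}; union → int = {3}
complement {4,7,5,2}; its interior ∅; cl(A) = X∖∅ = {4,6,7,5,1,3,2}
boundary = {4,6,7,5,1,3,2} ∖ {3} = {4,6,7,5,1,2}

{4,6,7,5,1,2}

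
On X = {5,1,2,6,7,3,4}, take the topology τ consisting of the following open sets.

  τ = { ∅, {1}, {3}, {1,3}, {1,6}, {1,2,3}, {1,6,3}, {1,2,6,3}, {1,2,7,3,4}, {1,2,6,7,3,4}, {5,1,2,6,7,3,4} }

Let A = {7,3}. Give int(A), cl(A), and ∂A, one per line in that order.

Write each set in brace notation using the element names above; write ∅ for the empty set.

int(A) = {3}
cl(A)  = {5,2,7,3,4}
∂A     = {5,2,7,4}

opens ⊆ A: ∅, {3}; union → int = {3}
complement {5,1,2,6,4}; its interior {1,6}; cl(A) = X∖{1,6} = {5,2,7,3,4}
boundary = {5,2,7,3,4} ∖ {3} = {5,2,7,4}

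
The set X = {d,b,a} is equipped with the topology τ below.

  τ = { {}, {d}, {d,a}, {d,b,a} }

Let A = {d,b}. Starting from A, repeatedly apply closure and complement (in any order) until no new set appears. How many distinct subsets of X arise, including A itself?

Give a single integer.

6

cl via duality: int({a}) = {}, so X∖{} = {d,b,a}
Write k for closure, c for complement:
  1. A     = {d,b}
  2. kA    = {d,b,a}
  3. cA    = {a}
  4. ckA   = {}
  5. kcA   = {b,a}
  6. ckcA  = {d}
applying k or c yields no new set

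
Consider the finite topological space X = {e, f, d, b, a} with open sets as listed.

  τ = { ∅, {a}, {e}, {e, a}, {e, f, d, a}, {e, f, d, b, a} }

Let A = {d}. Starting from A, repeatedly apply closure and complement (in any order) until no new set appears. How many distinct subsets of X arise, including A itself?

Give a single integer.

6

closure: X∖int(X∖A) = X∖{e, a} = {f, d, b}
Let k=closure and c=complement:
  1. A     = {d}
  2. kA    = {f, d, b}
  3. cA    = {e, f, b, a}
  4. ckA   = {e, a}
  5. kcA   = {e, f, d, b, a}
  6. ckcA  = ∅
— saturated at 6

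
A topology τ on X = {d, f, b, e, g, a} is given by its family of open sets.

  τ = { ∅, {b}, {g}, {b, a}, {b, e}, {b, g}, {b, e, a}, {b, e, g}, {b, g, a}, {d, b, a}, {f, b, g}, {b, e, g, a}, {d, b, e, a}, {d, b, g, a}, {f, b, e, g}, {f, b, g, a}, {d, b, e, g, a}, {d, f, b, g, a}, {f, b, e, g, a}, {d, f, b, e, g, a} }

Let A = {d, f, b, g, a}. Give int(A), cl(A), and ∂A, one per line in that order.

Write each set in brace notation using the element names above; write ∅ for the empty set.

open subsets of A: ∅, {b}, {g}, {b, a}, {b, g}, {b, g, a}, {d, b, a}, {f, b, g}, {d, b, g, a}, {f, b, g, a}, {d, f, b, g, a}; so int(A) = {d, f, b, g, a}
closure: X∖int(X∖A) = X∖∅ = {d, f, b, e, g, a}
∂A = {d, f, b, e, g, a} minus {d, f, b, g, a} = {e}

int(A) = {d, f, b, g, a}
cl(A)  = {d, f, b, e, g, a}
∂A     = {e}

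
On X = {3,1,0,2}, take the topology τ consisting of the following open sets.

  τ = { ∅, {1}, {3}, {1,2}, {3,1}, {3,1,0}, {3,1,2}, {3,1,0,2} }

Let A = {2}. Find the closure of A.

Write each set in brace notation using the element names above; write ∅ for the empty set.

{2}

closure: X∖int(X∖A) = X∖{3,1,0} = {2}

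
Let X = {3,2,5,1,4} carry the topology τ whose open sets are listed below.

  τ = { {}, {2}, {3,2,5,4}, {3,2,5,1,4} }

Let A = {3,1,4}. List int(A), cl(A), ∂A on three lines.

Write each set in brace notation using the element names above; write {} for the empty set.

int(A) = {}
cl(A)  = {3,5,1,4}
∂A     = {3,5,1,4}

open subsets of A: {}; so int(A) = {}
closure: X∖int(X∖A) = X∖{2} = {3,5,1,4}
∂A = {3,5,1,4} minus {} = {3,5,1,4}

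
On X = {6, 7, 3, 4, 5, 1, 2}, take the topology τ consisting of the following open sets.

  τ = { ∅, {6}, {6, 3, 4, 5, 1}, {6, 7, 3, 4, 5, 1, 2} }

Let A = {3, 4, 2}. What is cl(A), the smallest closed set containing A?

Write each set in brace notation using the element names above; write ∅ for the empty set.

complement {6, 7, 5, 1}; its interior {6}; cl(A) = X∖{6} = {7, 3, 4, 5, 1, 2}

{7, 3, 4, 5, 1, 2}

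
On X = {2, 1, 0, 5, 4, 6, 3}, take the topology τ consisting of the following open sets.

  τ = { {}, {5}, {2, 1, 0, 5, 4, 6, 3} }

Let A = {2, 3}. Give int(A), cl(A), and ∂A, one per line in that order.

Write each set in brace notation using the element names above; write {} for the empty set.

opens ⊆ A: {}; union → int = {}
complement {1, 0, 5, 4, 6}; its interior {5}; cl(A) = X∖{5} = {2, 1, 0, 4, 6, 3}
boundary = {2, 1, 0, 4, 6, 3} ∖ {} = {2, 1, 0, 4, 6, 3}

int(A) = {}
cl(A)  = {2, 1, 0, 4, 6, 3}
∂A     = {2, 1, 0, 4, 6, 3}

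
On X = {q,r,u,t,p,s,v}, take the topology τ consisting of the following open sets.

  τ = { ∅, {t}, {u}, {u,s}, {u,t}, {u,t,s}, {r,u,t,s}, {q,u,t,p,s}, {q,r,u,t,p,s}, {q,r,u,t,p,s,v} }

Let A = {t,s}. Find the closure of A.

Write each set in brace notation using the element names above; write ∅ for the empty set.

complement {q,r,u,p,v}; its interior {u}; cl(A) = X∖{u} = {q,r,t,p,s,v}

{q,r,t,p,s,v}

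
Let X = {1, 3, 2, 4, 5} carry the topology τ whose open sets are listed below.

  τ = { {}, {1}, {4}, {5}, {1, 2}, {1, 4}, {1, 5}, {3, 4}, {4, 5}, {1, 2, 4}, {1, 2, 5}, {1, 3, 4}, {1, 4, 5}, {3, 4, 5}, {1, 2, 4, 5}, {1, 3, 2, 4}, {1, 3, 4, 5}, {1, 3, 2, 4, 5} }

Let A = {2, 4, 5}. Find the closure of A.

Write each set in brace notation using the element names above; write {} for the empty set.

X∖A={1, 3}, int(X∖A)={1}, hence cl(A)={3, 2, 4, 5}

{3, 2, 4, 5}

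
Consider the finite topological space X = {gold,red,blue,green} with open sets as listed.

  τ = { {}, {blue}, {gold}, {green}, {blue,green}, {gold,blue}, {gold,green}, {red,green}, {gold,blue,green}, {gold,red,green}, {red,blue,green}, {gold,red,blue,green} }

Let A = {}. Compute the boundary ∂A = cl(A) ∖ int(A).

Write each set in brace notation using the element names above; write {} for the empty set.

{}

U open, U⊆A: {}. int(A) = ⋃ = {}
X∖A={gold,red,blue,green}, int(X∖A)={gold,red,blue,green}, hence cl(A)={}
∂A: remove int from cl → {}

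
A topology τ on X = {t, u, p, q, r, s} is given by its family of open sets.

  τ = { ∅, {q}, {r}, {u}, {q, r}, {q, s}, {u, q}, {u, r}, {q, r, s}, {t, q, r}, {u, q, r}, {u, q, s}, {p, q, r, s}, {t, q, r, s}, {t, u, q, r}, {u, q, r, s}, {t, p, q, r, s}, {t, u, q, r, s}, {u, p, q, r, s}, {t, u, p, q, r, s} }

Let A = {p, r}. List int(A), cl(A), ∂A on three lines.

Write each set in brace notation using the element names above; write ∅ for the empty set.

open subsets of A: ∅, {r}; so int(A) = {r}
closure: X∖int(X∖A) = X∖{u, q, s} = {t, p, r}
∂A = {t, p, r} minus {r} = {t, p}

int(A) = {r}
cl(A)  = {t, p, r}
∂A     = {t, p}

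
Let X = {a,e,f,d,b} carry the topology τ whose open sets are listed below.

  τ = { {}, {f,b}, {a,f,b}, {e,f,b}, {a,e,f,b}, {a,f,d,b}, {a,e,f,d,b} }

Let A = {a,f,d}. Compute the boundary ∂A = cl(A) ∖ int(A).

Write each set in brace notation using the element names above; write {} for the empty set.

open subsets of A: {}; so int(A) = {}
closure: X∖int(X∖A) = X∖{} = {a,e,f,d,b}
∂A = {a,e,f,d,b} minus {} = {a,e,f,d,b}

{a,e,f,d,b}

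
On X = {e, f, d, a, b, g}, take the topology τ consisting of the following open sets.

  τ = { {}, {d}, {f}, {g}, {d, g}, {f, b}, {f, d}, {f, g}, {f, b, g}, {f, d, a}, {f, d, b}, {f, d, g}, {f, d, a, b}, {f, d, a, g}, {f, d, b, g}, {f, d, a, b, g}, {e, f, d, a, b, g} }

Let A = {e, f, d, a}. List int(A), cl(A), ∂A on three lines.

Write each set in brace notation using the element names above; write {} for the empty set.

int(A) = {f, d, a}
cl(A)  = {e, f, d, a, b}
∂A     = {e, b}

opens ⊆ A: {}, {f}, {d}, {f, d}, {f, d, a}; union → int = {f, d, a}
complement {b, g}; its interior {g}; cl(A) = X∖{g} = {e, f, d, a, b}
boundary = {e, f, d, a, b} ∖ {f, d, a} = {e, b}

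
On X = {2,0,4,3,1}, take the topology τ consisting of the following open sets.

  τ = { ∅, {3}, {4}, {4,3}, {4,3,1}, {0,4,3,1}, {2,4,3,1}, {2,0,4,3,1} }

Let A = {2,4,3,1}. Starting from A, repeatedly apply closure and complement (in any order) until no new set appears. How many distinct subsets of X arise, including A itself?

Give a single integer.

closure: X∖int(X∖A) = X∖∅ = {2,0,4,3,1}
Let k=closure and c=complement:
  1. A     = {2,4,3,1}
  2. kA    = {2,0,4,3,1}
  3. cA    = {0}
  4. ckA   = ∅
— saturated at 4

4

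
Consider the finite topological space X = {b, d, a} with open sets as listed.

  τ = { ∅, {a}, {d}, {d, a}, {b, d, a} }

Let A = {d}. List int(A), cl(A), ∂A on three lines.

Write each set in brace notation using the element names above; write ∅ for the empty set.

interior: largest open inside A is {d} (from ∅, {d})
cl via duality: int({b, a}) = {a}, so X∖{a} = {b, d}
cl∖int = {b}

int(A) = {d}
cl(A)  = {b, d}
∂A     = {b}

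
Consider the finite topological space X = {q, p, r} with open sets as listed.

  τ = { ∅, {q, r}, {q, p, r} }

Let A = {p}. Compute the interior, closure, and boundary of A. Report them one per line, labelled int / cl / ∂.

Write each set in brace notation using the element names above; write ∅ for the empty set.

int(A) = ∅
cl(A)  = {p}
∂A     = {p}

interior: largest open inside A is ∅ (from ∅)
cl via duality: int({q, r}) = {q, r}, so X∖{q, r} = {p}
cl∖int = {p}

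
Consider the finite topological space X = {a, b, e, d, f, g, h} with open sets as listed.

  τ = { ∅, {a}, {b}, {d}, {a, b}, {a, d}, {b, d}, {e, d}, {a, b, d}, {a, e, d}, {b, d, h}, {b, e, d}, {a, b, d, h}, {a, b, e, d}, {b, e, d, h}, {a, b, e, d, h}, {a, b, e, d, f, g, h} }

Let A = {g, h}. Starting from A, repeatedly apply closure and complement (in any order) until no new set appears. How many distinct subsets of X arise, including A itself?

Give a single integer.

complement {a, b, e, d, f}; its interior {a, b, e, d}; cl(A) = X∖{a, b, e, d} = {f, g, h}
With k = closure, c = complement:
  1. A     = {g, h}
  2. kA    = {f, g, h}
  3. cA    = {a, b, e, d, f}
  4. ckA   = {a, b, e, d}
  5. kcA   = {a, b, e, d, f, g, h}
  6. ckcA  = ∅
k, c of each give nothing new

6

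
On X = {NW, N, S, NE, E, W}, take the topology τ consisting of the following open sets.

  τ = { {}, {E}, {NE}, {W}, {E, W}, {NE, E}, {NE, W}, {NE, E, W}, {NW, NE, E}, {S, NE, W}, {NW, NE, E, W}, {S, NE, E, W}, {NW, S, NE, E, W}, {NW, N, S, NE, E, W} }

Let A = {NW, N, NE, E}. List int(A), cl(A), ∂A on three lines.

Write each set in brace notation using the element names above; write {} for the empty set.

int(A) = {NW, NE, E}
cl(A)  = {NW, N, S, NE, E}
∂A     = {N, S}

open subsets of A: {}, {E}, {NE}, {NE, E}, {NW, NE, E}; so int(A) = {NW, NE, E}
closure: X∖int(X∖A) = X∖{W} = {NW, N, S, NE, E}
∂A = {NW, N, S, NE, E} minus {NW, NE, E} = {N, S}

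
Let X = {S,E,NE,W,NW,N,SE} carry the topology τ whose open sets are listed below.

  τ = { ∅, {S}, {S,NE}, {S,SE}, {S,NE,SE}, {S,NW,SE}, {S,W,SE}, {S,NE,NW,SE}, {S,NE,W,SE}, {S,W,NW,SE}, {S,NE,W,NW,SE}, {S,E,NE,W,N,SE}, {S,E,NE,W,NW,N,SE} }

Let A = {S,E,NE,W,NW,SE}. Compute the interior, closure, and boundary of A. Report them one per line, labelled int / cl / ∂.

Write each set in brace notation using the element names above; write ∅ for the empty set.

int(A) = {S,NE,W,NW,SE}
cl(A)  = {S,E,NE,W,NW,N,SE}
∂A     = {E,N}

U open, U⊆A: ∅, {S}, {S,NE}, {S,SE}, {S,NW,SE}, {S,W,SE}, {S,NE,SE}, {S,NE,W,SE}, {S,W,NW,SE}, {S,NE,NW,SE}, {S,NE,W,NW,SE}. int(A) = ⋃ = {S,NE,W,NW,SE}
X∖A={N}, int(X∖A)=∅, hence cl(A)={S,E,NE,W,NW,N,SE}
∂A: remove int from cl → {E,N}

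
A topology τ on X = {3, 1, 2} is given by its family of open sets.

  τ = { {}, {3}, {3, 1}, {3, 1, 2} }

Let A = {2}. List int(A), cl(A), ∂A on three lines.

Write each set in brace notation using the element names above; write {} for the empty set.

int(A) = {}
cl(A)  = {2}
∂A     = {2}

U open, U⊆A: {}. int(A) = ⋃ = {}
X∖A={3, 1}, int(X∖A)={3, 1}, hence cl(A)={2}
∂A: remove int from cl → {2}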